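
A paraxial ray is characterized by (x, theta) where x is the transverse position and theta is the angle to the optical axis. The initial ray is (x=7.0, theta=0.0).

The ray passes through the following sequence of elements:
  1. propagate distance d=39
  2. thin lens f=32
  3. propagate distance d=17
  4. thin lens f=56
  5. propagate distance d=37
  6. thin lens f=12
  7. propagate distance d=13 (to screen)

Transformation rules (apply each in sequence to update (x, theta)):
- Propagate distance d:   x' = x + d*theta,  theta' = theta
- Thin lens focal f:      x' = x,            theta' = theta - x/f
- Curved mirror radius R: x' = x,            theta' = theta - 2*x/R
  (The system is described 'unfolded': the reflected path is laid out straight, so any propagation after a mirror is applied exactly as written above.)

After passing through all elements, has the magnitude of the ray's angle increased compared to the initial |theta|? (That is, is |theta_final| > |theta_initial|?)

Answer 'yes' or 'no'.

Answer: yes

Derivation:
Initial: x=7.0000 theta=0.0000
After 1 (propagate distance d=39): x=7.0000 theta=0.0000
After 2 (thin lens f=32): x=7.0000 theta=-7/32 (≈-0.2188)
After 3 (propagate distance d=17): x=105/32 (≈3.2813) theta=-7/32 (≈-0.2188)
After 4 (thin lens f=56): x=105/32 (≈3.2813) theta=-71/256 (≈-0.2773)
After 5 (propagate distance d=37): x=-1787/256 (≈-6.9805) theta=-71/256 (≈-0.2773)
After 6 (thin lens f=12): x=-1787/256 (≈-6.9805) theta=935/3072 (≈0.3044)
After 7 (propagate distance d=13 (to screen)): x=-9289/3072 (≈-3.0238) theta=935/3072 (≈0.3044)
|theta_initial|=0.0000 |theta_final|=935/3072 (≈0.3044) -> increased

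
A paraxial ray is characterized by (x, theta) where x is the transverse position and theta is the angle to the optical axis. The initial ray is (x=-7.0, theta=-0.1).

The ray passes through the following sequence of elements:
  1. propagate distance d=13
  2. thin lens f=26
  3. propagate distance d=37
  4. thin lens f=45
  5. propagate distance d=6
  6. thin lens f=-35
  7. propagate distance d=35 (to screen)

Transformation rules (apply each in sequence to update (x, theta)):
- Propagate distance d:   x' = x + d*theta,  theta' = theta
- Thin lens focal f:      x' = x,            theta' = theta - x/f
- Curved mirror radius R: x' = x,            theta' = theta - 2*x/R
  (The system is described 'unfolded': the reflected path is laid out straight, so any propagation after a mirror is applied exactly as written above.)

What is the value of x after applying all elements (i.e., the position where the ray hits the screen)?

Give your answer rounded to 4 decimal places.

Initial: x=-7.0000 theta=-0.1000
After 1 (propagate distance d=13): x=-8.3000 theta=-0.1000
After 2 (thin lens f=26): x=-8.3000 theta=57/260 (≈0.2192)
After 3 (propagate distance d=37): x=-49/260 (≈-0.1885) theta=57/260 (≈0.2192)
After 4 (thin lens f=45): x=-49/260 (≈-0.1885) theta=1307/5850 (≈0.2234)
After 5 (propagate distance d=6): x=4493/3900 (≈1.1521) theta=1307/5850 (≈0.2234)
After 6 (thin lens f=-35): x=4493/3900 (≈1.1521) theta=104969/409500 (≈0.2563)
After 7 (propagate distance d=35 (to screen)): x=29612/2925 (≈10.1238) theta=104969/409500 (≈0.2563)
Rounded to 4 decimal places: x = 10.1238

Answer: 10.1238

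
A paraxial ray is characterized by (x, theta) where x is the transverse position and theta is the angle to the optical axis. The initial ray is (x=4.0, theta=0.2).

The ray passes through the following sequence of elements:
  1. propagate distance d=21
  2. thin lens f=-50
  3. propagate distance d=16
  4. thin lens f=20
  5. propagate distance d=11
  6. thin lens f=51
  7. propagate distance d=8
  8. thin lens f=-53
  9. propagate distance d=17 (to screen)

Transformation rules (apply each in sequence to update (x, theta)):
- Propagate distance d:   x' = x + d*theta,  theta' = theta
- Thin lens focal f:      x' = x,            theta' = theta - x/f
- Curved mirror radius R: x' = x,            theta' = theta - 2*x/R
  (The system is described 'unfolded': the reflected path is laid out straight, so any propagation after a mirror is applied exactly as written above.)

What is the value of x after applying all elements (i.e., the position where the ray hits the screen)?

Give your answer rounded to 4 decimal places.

Answer: -1.2472

Derivation:
Initial: x=4.0000 theta=0.2000
After 1 (propagate distance d=21): x=8.2000 theta=0.2000
After 2 (thin lens f=-50): x=8.2000 theta=0.3640
After 3 (propagate distance d=16): x=14.0240 theta=0.3640
After 4 (thin lens f=20): x=14.0240 theta=-0.3372
After 5 (propagate distance d=11): x=10.3148 theta=-0.3372
After 6 (thin lens f=51): x=10.3148 theta=-3439/6375 (≈-0.5395)
After 7 (propagate distance d=8): x=764897/127500 (≈5.9992) theta=-3439/6375 (≈-0.5395)
After 8 (thin lens f=-53): x=764897/127500 (≈5.9992) theta=-2880443/6757500 (≈-0.4263)
After 9 (propagate distance d=17 (to screen)): x=-280933/225250 (≈-1.2472) theta=-2880443/6757500 (≈-0.4263)
Rounded to 4 decimal places: x = -1.2472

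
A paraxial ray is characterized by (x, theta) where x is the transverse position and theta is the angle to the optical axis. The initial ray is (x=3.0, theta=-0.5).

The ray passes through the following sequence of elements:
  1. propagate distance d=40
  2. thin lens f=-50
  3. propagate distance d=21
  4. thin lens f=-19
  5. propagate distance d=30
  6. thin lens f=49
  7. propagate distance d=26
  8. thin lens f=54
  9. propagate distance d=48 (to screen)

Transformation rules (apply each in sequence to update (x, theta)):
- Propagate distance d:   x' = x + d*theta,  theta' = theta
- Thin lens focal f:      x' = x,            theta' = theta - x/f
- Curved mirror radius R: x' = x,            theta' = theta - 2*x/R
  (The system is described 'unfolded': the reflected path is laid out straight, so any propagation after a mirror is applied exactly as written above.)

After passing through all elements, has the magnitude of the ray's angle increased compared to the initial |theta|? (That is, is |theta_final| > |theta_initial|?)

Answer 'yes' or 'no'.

Initial: x=3.0000 theta=-0.5000
After 1 (propagate distance d=40): x=-17.0000 theta=-0.5000
After 2 (thin lens f=-50): x=-17.0000 theta=-0.8400
After 3 (propagate distance d=21): x=-34.6400 theta=-0.8400
After 4 (thin lens f=-19): x=-34.6400 theta=-253/95 (≈-2.6632)
After 5 (propagate distance d=30): x=-54404/475 (≈-114.5347) theta=-253/95 (≈-2.6632)
After 6 (thin lens f=49): x=-54404/475 (≈-114.5347) theta=-57/175 (≈-0.3257)
After 7 (propagate distance d=26): x=-408986/3325 (≈-123.0033) theta=-57/175 (≈-0.3257)
After 8 (thin lens f=54): x=-408986/3325 (≈-123.0033) theta=25036/12825 (≈1.9521)
After 9 (propagate distance d=48 (to screen)): x=-876842/29925 (≈-29.3013) theta=25036/12825 (≈1.9521)
|theta_initial|=0.5000 |theta_final|=25036/12825 (≈1.9521) -> increased

Answer: yes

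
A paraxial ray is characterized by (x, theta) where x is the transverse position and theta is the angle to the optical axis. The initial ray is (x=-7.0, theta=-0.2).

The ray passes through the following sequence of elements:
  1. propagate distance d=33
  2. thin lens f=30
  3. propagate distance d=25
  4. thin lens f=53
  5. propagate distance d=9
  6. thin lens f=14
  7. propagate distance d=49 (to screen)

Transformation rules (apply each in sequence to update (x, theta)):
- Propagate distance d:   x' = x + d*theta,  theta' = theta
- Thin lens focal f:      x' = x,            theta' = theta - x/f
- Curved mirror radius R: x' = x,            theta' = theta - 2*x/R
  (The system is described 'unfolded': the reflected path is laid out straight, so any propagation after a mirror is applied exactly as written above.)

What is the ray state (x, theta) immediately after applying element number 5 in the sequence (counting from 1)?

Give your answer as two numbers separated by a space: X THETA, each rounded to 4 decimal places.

Initial: x=-7.0000 theta=-0.2000
After 1 (propagate distance d=33): x=-13.6000 theta=-0.2000
After 2 (thin lens f=30): x=-13.6000 theta=19/75 (≈0.2533)
After 3 (propagate distance d=25): x=-109/15 (≈-7.2667) theta=19/75 (≈0.2533)
After 4 (thin lens f=53): x=-109/15 (≈-7.2667) theta=1552/3975 (≈0.3904)
After 5 (propagate distance d=9): x=-14917/3975 (≈-3.7527) theta=1552/3975 (≈0.3904)
Rounded to 4 decimal places: x = -3.7527, theta = 0.3904

Answer: -3.7527 0.3904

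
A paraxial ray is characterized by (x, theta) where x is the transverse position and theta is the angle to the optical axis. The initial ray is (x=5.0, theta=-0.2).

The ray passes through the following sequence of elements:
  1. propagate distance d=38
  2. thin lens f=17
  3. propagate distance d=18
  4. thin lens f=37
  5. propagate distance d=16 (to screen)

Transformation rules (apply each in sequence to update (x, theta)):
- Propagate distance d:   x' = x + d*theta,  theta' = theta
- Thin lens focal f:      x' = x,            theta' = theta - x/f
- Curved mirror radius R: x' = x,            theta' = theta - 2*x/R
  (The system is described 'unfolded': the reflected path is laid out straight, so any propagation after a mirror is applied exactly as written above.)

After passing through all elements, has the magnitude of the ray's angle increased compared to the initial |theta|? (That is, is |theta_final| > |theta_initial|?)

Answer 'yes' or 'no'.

Initial: x=5.0000 theta=-0.2000
After 1 (propagate distance d=38): x=-2.6000 theta=-0.2000
After 2 (thin lens f=17): x=-2.6000 theta=-4/85 (≈-0.0471)
After 3 (propagate distance d=18): x=-293/85 (≈-3.4471) theta=-4/85 (≈-0.0471)
After 4 (thin lens f=37): x=-293/85 (≈-3.4471) theta=29/629 (≈0.0461)
After 5 (propagate distance d=16 (to screen)): x=-8521/3145 (≈-2.7094) theta=29/629 (≈0.0461)
|theta_initial|=0.2000 |theta_final|=29/629 (≈0.0461) -> not increased

Answer: no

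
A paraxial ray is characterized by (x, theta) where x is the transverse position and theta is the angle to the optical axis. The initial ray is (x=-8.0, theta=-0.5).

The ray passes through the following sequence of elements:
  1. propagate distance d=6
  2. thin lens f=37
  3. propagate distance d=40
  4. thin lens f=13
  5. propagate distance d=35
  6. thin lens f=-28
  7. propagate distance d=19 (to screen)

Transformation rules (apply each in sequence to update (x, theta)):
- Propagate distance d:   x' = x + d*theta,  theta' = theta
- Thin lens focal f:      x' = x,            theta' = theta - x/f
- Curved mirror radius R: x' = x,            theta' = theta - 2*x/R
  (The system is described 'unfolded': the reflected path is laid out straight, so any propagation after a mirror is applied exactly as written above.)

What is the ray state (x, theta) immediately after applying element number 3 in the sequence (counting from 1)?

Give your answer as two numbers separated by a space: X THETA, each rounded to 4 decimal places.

Initial: x=-8.0000 theta=-0.5000
After 1 (propagate distance d=6): x=-11.0000 theta=-0.5000
After 2 (thin lens f=37): x=-11.0000 theta=-15/74 (≈-0.2027)
After 3 (propagate distance d=40): x=-707/37 (≈-19.1081) theta=-15/74 (≈-0.2027)
Rounded to 4 decimal places: x = -19.1081, theta = -0.2027

Answer: -19.1081 -0.2027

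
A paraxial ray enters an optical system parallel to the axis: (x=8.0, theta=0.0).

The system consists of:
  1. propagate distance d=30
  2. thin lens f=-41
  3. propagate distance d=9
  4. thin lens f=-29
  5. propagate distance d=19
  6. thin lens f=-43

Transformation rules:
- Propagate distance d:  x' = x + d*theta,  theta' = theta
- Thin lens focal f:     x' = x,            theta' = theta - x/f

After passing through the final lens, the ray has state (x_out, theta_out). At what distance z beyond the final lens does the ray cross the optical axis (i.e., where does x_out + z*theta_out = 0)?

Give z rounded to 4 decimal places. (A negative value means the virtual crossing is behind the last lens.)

Answer: -19.9894

Derivation:
Initial: x=8.0000 theta=0.0000
After 1 (propagate distance d=30): x=8.0000 theta=0.0000
After 2 (thin lens f=-41): x=8.0000 theta=8/41 (≈0.1951)
After 3 (propagate distance d=9): x=400/41 (≈9.7561) theta=8/41 (≈0.1951)
After 4 (thin lens f=-29): x=400/41 (≈9.7561) theta=632/1189 (≈0.5315)
After 5 (propagate distance d=19): x=23608/1189 (≈19.8553) theta=632/1189 (≈0.5315)
After 6 (thin lens f=-43): x=23608/1189 (≈19.8553) theta=50784/51127 (≈0.9933)
z_focus = -x_out/theta_out = -(23608/1189)/(50784/51127) = -126893/6348 ≈ -19.9894
Rounded to 4 decimal places: z = -19.9894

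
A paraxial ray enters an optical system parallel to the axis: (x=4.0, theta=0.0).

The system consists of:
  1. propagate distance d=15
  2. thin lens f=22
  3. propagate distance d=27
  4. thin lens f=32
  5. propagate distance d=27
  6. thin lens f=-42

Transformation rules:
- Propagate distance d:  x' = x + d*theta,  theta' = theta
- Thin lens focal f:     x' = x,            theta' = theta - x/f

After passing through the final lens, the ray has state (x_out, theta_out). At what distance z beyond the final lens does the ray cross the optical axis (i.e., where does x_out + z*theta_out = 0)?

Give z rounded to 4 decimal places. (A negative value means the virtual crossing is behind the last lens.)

Initial: x=4.0000 theta=0.0000
After 1 (propagate distance d=15): x=4.0000 theta=0.0000
After 2 (thin lens f=22): x=4.0000 theta=-2/11 (≈-0.1818)
After 3 (propagate distance d=27): x=-10/11 (≈-0.9091) theta=-2/11 (≈-0.1818)
After 4 (thin lens f=32): x=-10/11 (≈-0.9091) theta=-27/176 (≈-0.1534)
After 5 (propagate distance d=27): x=-889/176 (≈-5.0511) theta=-27/176 (≈-0.1534)
After 6 (thin lens f=-42): x=-889/176 (≈-5.0511) theta=-289/1056 (≈-0.2737)
z_focus = -x_out/theta_out = -(-889/176)/(-289/1056) = -5334/289 ≈ -18.4567
Rounded to 4 decimal places: z = -18.4567

Answer: -18.4567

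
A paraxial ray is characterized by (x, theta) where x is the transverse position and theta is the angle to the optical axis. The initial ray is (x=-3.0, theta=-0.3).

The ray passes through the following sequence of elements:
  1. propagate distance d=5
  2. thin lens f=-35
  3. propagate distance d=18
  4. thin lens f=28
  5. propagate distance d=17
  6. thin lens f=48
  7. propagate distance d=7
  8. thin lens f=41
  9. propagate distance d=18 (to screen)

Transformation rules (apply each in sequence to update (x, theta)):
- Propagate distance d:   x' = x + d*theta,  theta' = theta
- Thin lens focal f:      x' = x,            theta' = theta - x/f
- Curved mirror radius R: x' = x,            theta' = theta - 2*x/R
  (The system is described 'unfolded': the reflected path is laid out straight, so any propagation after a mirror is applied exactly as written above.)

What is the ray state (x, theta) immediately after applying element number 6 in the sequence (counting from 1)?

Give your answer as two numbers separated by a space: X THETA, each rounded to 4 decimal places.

Answer: -12.0842 0.2594

Derivation:
Initial: x=-3.0000 theta=-0.3000
After 1 (propagate distance d=5): x=-4.5000 theta=-0.3000
After 2 (thin lens f=-35): x=-4.5000 theta=-3/7 (≈-0.4286)
After 3 (propagate distance d=18): x=-171/14 (≈-12.2143) theta=-3/7 (≈-0.4286)
After 4 (thin lens f=28): x=-171/14 (≈-12.2143) theta=3/392 (≈0.0077)
After 5 (propagate distance d=17): x=-4737/392 (≈-12.0842) theta=3/392 (≈0.0077)
After 6 (thin lens f=48): x=-4737/392 (≈-12.0842) theta=1627/6272 (≈0.2594)
Rounded to 4 decimal places: x = -12.0842, theta = 0.2594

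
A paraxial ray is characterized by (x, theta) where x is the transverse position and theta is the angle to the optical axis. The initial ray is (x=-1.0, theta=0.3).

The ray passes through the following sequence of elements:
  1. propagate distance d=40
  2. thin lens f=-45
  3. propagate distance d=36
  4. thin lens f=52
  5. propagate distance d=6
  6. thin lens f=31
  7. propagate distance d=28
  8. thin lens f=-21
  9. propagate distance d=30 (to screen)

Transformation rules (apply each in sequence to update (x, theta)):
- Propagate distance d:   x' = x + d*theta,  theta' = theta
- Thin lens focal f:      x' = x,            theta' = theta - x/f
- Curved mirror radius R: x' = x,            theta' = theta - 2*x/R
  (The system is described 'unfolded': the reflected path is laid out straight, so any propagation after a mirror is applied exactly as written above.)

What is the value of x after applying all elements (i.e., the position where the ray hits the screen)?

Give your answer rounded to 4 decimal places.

Initial: x=-1.0000 theta=0.3000
After 1 (propagate distance d=40): x=11.0000 theta=0.3000
After 2 (thin lens f=-45): x=11.0000 theta=49/90 (≈0.5444)
After 3 (propagate distance d=36): x=30.6000 theta=49/90 (≈0.5444)
After 4 (thin lens f=52): x=30.6000 theta=-103/2340 (≈-0.0440)
After 5 (propagate distance d=6): x=11831/390 (≈30.3359) theta=-103/2340 (≈-0.0440)
After 6 (thin lens f=31): x=11831/390 (≈30.3359) theta=-74179/72540 (≈-1.0226)
After 7 (propagate distance d=28): x=61777/36270 (≈1.7033) theta=-74179/72540 (≈-1.0226)
After 8 (thin lens f=-21): x=61777/36270 (≈1.7033) theta=-286841/304668 (≈-0.9415)
After 9 (propagate distance d=30 (to screen)): x=-3369293/126945 (≈-26.5414) theta=-286841/304668 (≈-0.9415)
Rounded to 4 decimal places: x = -26.5414

Answer: -26.5414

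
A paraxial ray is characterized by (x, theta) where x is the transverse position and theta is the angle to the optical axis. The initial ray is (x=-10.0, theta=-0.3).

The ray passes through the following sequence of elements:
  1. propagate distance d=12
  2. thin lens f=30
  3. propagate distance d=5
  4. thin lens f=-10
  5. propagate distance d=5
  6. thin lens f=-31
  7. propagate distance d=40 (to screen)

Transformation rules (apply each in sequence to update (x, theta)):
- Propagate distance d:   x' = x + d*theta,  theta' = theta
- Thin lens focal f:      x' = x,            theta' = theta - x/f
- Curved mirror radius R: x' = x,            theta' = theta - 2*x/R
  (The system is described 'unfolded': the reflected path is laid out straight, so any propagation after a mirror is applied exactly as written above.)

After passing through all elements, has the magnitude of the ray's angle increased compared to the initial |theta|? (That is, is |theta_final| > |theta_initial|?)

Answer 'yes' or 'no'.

Initial: x=-10.0000 theta=-0.3000
After 1 (propagate distance d=12): x=-13.6000 theta=-0.3000
After 2 (thin lens f=30): x=-13.6000 theta=23/150 (≈0.1533)
After 3 (propagate distance d=5): x=-77/6 (≈-12.8333) theta=23/150 (≈0.1533)
After 4 (thin lens f=-10): x=-77/6 (≈-12.8333) theta=-1.1300
After 5 (propagate distance d=5): x=-1109/60 (≈-18.4833) theta=-1.1300
After 6 (thin lens f=-31): x=-1109/60 (≈-18.4833) theta=-8027/4650 (≈-1.7262)
After 7 (propagate distance d=40 (to screen)): x=-162811/1860 (≈-87.5328) theta=-8027/4650 (≈-1.7262)
|theta_initial|=0.3000 |theta_final|=8027/4650 (≈1.7262) -> increased

Answer: yes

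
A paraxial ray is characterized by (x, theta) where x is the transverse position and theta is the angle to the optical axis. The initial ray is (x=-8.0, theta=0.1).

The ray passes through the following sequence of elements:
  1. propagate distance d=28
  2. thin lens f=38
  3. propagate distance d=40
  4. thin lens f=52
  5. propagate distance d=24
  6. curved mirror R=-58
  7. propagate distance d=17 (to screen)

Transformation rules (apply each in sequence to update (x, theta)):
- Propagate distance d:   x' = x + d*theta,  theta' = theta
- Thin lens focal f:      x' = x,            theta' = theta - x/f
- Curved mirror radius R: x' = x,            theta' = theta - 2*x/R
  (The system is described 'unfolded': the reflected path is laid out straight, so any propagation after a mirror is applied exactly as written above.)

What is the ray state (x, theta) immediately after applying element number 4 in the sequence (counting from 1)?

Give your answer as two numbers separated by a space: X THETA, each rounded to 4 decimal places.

Initial: x=-8.0000 theta=0.1000
After 1 (propagate distance d=28): x=-5.2000 theta=0.1000
After 2 (thin lens f=38): x=-5.2000 theta=9/38 (≈0.2368)
After 3 (propagate distance d=40): x=406/95 (≈4.2737) theta=9/38 (≈0.2368)
After 4 (thin lens f=52): x=406/95 (≈4.2737) theta=191/1235 (≈0.1547)
Rounded to 4 decimal places: x = 4.2737, theta = 0.1547

Answer: 4.2737 0.1547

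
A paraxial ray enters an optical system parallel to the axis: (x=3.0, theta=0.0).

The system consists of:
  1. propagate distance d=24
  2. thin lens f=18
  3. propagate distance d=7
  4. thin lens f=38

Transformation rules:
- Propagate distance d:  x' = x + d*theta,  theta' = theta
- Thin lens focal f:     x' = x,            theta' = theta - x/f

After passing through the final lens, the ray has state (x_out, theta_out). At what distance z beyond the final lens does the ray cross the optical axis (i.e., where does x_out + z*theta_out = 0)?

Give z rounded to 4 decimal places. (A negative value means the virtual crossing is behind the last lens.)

Answer: 8.5306

Derivation:
Initial: x=3.0000 theta=0.0000
After 1 (propagate distance d=24): x=3.0000 theta=0.0000
After 2 (thin lens f=18): x=3.0000 theta=-1/6 (≈-0.1667)
After 3 (propagate distance d=7): x=11/6 (≈1.8333) theta=-1/6 (≈-0.1667)
After 4 (thin lens f=38): x=11/6 (≈1.8333) theta=-49/228 (≈-0.2149)
z_focus = -x_out/theta_out = -(11/6)/(-49/228) = 418/49 ≈ 8.5306
Rounded to 4 decimal places: z = 8.5306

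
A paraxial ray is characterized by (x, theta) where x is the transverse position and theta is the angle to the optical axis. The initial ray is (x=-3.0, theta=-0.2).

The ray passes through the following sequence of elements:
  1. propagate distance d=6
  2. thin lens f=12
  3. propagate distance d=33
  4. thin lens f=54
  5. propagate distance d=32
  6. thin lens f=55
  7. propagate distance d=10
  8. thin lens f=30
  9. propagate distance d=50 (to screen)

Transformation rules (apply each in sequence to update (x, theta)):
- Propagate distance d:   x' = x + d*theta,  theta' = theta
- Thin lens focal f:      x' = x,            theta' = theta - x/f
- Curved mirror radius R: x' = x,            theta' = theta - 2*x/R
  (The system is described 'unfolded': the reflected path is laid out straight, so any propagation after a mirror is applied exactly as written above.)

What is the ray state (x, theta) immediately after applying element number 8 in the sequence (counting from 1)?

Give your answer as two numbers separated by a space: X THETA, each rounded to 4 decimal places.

Answer: 5.5384 -0.1413

Derivation:
Initial: x=-3.0000 theta=-0.2000
After 1 (propagate distance d=6): x=-4.2000 theta=-0.2000
After 2 (thin lens f=12): x=-4.2000 theta=0.1500
After 3 (propagate distance d=33): x=0.7500 theta=0.1500
After 4 (thin lens f=54): x=0.7500 theta=49/360 (≈0.1361)
After 5 (propagate distance d=32): x=919/180 (≈5.1056) theta=49/360 (≈0.1361)
After 6 (thin lens f=55): x=919/180 (≈5.1056) theta=857/19800 (≈0.0433)
After 7 (propagate distance d=10): x=5483/990 (≈5.5384) theta=857/19800 (≈0.0433)
After 8 (thin lens f=30): x=5483/990 (≈5.5384) theta=-1679/11880 (≈-0.1413)
Rounded to 4 decimal places: x = 5.5384, theta = -0.1413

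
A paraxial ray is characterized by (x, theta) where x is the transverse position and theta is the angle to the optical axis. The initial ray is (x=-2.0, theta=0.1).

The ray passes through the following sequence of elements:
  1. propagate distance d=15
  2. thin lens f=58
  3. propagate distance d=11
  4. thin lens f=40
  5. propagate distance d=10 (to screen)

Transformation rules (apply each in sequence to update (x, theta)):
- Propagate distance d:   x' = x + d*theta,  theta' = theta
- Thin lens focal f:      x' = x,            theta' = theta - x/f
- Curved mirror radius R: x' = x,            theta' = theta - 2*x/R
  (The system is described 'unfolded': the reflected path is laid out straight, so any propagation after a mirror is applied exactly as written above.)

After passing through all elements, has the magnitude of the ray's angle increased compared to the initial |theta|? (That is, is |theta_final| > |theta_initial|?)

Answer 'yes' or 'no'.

Initial: x=-2.0000 theta=0.1000
After 1 (propagate distance d=15): x=-0.5000 theta=0.1000
After 2 (thin lens f=58): x=-0.5000 theta=63/580 (≈0.1086)
After 3 (propagate distance d=11): x=403/580 (≈0.6948) theta=63/580 (≈0.1086)
After 4 (thin lens f=40): x=403/580 (≈0.6948) theta=73/800 (≈0.0913)
After 5 (propagate distance d=10 (to screen)): x=3729/2320 (≈1.6073) theta=73/800 (≈0.0913)
|theta_initial|=0.1000 |theta_final|=73/800 (≈0.0913) -> not increased

Answer: no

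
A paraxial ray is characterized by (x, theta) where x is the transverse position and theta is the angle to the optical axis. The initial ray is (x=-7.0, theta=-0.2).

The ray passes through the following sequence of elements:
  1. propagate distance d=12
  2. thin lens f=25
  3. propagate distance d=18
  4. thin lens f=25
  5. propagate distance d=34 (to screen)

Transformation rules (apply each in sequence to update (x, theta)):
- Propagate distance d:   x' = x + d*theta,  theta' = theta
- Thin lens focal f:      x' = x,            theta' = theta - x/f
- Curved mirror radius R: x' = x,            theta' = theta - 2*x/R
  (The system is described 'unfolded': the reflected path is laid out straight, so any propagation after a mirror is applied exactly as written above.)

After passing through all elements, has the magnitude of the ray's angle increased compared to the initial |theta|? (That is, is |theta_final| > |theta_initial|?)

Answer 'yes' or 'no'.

Answer: yes

Derivation:
Initial: x=-7.0000 theta=-0.2000
After 1 (propagate distance d=12): x=-9.4000 theta=-0.2000
After 2 (thin lens f=25): x=-9.4000 theta=0.1760
After 3 (propagate distance d=18): x=-6.2320 theta=0.1760
After 4 (thin lens f=25): x=-6.2320 theta=1329/3125 (≈0.4253)
After 5 (propagate distance d=34 (to screen)): x=25711/3125 (≈8.2275) theta=1329/3125 (≈0.4253)
|theta_initial|=0.2000 |theta_final|=1329/3125 (≈0.4253) -> increased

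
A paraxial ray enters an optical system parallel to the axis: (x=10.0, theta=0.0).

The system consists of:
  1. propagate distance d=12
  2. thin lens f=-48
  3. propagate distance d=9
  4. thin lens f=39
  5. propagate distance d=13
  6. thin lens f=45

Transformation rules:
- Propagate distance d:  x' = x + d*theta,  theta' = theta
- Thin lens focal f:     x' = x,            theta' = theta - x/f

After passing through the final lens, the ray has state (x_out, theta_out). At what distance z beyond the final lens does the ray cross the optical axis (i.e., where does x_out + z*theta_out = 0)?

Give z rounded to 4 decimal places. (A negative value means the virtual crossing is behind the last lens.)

Answer: 31.9775

Derivation:
Initial: x=10.0000 theta=0.0000
After 1 (propagate distance d=12): x=10.0000 theta=0.0000
After 2 (thin lens f=-48): x=10.0000 theta=5/24 (≈0.2083)
After 3 (propagate distance d=9): x=11.8750 theta=5/24 (≈0.2083)
After 4 (thin lens f=39): x=11.8750 theta=-5/52 (≈-0.0962)
After 5 (propagate distance d=13): x=10.6250 theta=-5/52 (≈-0.0962)
After 6 (thin lens f=45): x=10.6250 theta=-311/936 (≈-0.3323)
z_focus = -x_out/theta_out = -(10.6250)/(-311/936) = 9945/311 ≈ 31.9775
Rounded to 4 decimal places: z = 31.9775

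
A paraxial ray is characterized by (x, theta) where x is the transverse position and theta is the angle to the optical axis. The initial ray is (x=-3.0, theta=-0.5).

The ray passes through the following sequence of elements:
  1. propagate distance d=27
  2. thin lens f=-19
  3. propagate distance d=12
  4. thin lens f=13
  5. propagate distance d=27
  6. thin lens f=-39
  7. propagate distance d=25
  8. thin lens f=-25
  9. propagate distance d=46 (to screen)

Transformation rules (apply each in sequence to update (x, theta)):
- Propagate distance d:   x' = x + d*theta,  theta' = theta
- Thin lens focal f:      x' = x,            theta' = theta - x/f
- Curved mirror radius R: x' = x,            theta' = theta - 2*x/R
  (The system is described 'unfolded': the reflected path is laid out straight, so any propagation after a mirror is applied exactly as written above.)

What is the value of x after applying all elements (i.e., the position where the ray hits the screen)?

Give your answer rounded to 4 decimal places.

Initial: x=-3.0000 theta=-0.5000
After 1 (propagate distance d=27): x=-16.5000 theta=-0.5000
After 2 (thin lens f=-19): x=-16.5000 theta=-26/19 (≈-1.3684)
After 3 (propagate distance d=12): x=-1251/38 (≈-32.9211) theta=-26/19 (≈-1.3684)
After 4 (thin lens f=13): x=-1251/38 (≈-32.9211) theta=575/494 (≈1.1640)
After 5 (propagate distance d=27): x=-369/247 (≈-1.4939) theta=575/494 (≈1.1640)
After 6 (thin lens f=-39): x=-369/247 (≈-1.4939) theta=7229/6422 (≈1.1257)
After 7 (propagate distance d=25): x=171131/6422 (≈26.6476) theta=7229/6422 (≈1.1257)
After 8 (thin lens f=-25): x=171131/6422 (≈26.6476) theta=175928/80275 (≈2.1916)
After 9 (propagate distance d=46 (to screen)): x=1574127/12350 (≈127.4597) theta=175928/80275 (≈2.1916)
Rounded to 4 decimal places: x = 127.4597

Answer: 127.4597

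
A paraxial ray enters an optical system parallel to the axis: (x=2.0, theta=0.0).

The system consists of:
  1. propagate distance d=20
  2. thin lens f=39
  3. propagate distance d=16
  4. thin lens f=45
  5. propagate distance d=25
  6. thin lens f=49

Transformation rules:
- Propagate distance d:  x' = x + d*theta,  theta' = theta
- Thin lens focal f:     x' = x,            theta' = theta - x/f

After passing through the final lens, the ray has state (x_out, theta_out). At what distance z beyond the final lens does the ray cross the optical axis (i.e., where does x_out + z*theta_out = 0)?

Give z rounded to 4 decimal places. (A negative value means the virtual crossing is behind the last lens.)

Initial: x=2.0000 theta=0.0000
After 1 (propagate distance d=20): x=2.0000 theta=0.0000
After 2 (thin lens f=39): x=2.0000 theta=-2/39 (≈-0.0513)
After 3 (propagate distance d=16): x=46/39 (≈1.1795) theta=-2/39 (≈-0.0513)
After 4 (thin lens f=45): x=46/39 (≈1.1795) theta=-136/1755 (≈-0.0775)
After 5 (propagate distance d=25): x=-266/351 (≈-0.7578) theta=-136/1755 (≈-0.0775)
After 6 (thin lens f=49): x=-266/351 (≈-0.7578) theta=-254/4095 (≈-0.0620)
z_focus = -x_out/theta_out = -(-266/351)/(-254/4095) = -4655/381 ≈ -12.2178
Rounded to 4 decimal places: z = -12.2178

Answer: -12.2178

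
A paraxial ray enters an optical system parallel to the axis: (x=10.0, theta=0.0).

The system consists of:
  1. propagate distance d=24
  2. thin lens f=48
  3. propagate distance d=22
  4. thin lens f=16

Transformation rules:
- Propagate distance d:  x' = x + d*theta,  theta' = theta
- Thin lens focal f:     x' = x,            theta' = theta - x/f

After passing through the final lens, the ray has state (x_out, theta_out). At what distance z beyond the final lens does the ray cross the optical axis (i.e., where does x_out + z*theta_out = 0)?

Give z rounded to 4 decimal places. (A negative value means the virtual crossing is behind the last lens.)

Answer: 9.9048

Derivation:
Initial: x=10.0000 theta=0.0000
After 1 (propagate distance d=24): x=10.0000 theta=0.0000
After 2 (thin lens f=48): x=10.0000 theta=-5/24 (≈-0.2083)
After 3 (propagate distance d=22): x=65/12 (≈5.4167) theta=-5/24 (≈-0.2083)
After 4 (thin lens f=16): x=65/12 (≈5.4167) theta=-35/64 (≈-0.5469)
z_focus = -x_out/theta_out = -(65/12)/(-35/64) = 208/21 ≈ 9.9048
Rounded to 4 decimal places: z = 9.9048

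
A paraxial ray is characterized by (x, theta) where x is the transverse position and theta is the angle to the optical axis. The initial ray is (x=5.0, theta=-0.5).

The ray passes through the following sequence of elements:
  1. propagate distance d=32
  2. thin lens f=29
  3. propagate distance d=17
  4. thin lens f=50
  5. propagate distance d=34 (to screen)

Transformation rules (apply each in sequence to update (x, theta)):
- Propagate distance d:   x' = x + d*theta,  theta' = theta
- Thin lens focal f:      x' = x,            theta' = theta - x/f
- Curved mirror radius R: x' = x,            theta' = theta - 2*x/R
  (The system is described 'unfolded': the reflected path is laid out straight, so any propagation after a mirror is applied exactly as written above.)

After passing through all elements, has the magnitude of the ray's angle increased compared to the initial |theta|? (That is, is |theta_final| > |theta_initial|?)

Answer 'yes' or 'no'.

Answer: no

Derivation:
Initial: x=5.0000 theta=-0.5000
After 1 (propagate distance d=32): x=-11.0000 theta=-0.5000
After 2 (thin lens f=29): x=-11.0000 theta=-7/58 (≈-0.1207)
After 3 (propagate distance d=17): x=-757/58 (≈-13.0517) theta=-7/58 (≈-0.1207)
After 4 (thin lens f=50): x=-757/58 (≈-13.0517) theta=407/2900 (≈0.1403)
After 5 (propagate distance d=34 (to screen)): x=-8.2800 theta=407/2900 (≈0.1403)
|theta_initial|=0.5000 |theta_final|=407/2900 (≈0.1403) -> not increased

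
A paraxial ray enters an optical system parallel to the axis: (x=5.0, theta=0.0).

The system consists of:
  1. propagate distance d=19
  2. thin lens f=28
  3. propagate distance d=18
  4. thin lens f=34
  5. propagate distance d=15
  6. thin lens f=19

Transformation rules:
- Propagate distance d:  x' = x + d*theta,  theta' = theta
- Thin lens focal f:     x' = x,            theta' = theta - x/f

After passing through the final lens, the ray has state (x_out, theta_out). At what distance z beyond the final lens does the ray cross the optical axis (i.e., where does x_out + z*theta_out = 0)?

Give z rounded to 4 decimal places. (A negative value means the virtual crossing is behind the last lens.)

Initial: x=5.0000 theta=0.0000
After 1 (propagate distance d=19): x=5.0000 theta=0.0000
After 2 (thin lens f=28): x=5.0000 theta=-5/28 (≈-0.1786)
After 3 (propagate distance d=18): x=25/14 (≈1.7857) theta=-5/28 (≈-0.1786)
After 4 (thin lens f=34): x=25/14 (≈1.7857) theta=-55/238 (≈-0.2311)
After 5 (propagate distance d=15): x=-200/119 (≈-1.6807) theta=-55/238 (≈-0.2311)
After 6 (thin lens f=19): x=-200/119 (≈-1.6807) theta=-645/4522 (≈-0.1426)
z_focus = -x_out/theta_out = -(-200/119)/(-645/4522) = -1520/129 ≈ -11.7829
Rounded to 4 decimal places: z = -11.7829

Answer: -11.7829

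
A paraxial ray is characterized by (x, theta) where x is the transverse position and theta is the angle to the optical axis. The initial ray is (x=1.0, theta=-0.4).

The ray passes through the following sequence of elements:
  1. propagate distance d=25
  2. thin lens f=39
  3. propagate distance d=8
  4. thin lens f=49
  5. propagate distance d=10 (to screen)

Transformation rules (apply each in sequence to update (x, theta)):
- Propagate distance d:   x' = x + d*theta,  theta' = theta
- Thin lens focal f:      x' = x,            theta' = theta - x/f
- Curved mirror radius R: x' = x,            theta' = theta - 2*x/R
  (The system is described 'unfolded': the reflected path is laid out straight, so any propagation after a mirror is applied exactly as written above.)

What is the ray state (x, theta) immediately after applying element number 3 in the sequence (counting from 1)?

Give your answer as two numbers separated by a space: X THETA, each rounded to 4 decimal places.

Initial: x=1.0000 theta=-0.4000
After 1 (propagate distance d=25): x=-9.0000 theta=-0.4000
After 2 (thin lens f=39): x=-9.0000 theta=-11/65 (≈-0.1692)
After 3 (propagate distance d=8): x=-673/65 (≈-10.3538) theta=-11/65 (≈-0.1692)
Rounded to 4 decimal places: x = -10.3538, theta = -0.1692

Answer: -10.3538 -0.1692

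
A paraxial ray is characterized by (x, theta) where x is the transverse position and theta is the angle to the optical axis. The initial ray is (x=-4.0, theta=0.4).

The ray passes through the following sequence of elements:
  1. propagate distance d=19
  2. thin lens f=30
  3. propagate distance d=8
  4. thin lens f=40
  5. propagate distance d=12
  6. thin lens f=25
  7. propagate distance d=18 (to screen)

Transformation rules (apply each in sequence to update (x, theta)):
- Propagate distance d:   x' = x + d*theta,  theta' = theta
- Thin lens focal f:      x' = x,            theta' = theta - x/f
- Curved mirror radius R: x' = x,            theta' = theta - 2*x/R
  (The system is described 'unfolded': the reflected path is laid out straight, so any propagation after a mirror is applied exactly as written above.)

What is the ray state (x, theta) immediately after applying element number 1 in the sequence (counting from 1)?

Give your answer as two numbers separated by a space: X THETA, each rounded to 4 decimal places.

Answer: 3.6000 0.4000

Derivation:
Initial: x=-4.0000 theta=0.4000
After 1 (propagate distance d=19): x=3.6000 theta=0.4000
Rounded to 4 decimal places: x = 3.6000, theta = 0.4000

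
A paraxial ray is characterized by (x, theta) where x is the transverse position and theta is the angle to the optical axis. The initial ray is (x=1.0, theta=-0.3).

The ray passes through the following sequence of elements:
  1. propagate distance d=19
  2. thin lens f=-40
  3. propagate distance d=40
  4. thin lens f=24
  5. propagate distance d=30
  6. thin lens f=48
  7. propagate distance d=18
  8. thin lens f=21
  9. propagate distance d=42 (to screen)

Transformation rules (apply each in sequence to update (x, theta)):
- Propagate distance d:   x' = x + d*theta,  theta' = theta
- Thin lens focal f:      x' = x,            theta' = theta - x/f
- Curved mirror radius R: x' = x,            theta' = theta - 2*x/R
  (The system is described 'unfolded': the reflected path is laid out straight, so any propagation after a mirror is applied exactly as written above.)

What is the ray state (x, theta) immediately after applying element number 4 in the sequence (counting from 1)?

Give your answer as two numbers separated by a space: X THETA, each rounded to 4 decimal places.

Answer: -21.4000 0.4742

Derivation:
Initial: x=1.0000 theta=-0.3000
After 1 (propagate distance d=19): x=-4.7000 theta=-0.3000
After 2 (thin lens f=-40): x=-4.7000 theta=-0.4175
After 3 (propagate distance d=40): x=-21.4000 theta=-0.4175
After 4 (thin lens f=24): x=-21.4000 theta=569/1200 (≈0.4742)
Rounded to 4 decimal places: x = -21.4000, theta = 0.4742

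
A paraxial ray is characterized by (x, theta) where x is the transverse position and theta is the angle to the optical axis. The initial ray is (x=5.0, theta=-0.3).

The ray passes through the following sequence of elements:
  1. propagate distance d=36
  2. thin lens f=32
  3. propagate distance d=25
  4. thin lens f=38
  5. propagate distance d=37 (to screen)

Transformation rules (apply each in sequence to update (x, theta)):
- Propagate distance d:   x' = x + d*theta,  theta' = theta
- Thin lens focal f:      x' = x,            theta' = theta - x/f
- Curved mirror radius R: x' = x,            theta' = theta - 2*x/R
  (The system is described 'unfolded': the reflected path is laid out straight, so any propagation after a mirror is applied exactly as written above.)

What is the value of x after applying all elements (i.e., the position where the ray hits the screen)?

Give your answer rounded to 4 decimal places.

Answer: -4.6245

Derivation:
Initial: x=5.0000 theta=-0.3000
After 1 (propagate distance d=36): x=-5.8000 theta=-0.3000
After 2 (thin lens f=32): x=-5.8000 theta=-19/160 (≈-0.1188)
After 3 (propagate distance d=25): x=-1403/160 (≈-8.7688) theta=-19/160 (≈-0.1188)
After 4 (thin lens f=38): x=-1403/160 (≈-8.7688) theta=681/6080 (≈0.1120)
After 5 (propagate distance d=37 (to screen)): x=-28117/6080 (≈-4.6245) theta=681/6080 (≈0.1120)
Rounded to 4 decimal places: x = -4.6245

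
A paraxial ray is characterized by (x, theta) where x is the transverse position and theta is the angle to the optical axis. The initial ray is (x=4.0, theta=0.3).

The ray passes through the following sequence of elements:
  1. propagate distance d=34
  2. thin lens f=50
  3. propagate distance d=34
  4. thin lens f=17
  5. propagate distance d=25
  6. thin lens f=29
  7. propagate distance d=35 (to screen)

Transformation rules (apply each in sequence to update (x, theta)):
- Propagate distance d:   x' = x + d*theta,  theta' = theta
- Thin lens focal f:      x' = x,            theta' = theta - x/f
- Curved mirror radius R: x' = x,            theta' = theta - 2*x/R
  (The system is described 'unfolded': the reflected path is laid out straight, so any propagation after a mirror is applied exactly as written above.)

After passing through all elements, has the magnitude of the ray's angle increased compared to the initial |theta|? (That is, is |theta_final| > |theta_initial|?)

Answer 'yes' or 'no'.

Initial: x=4.0000 theta=0.3000
After 1 (propagate distance d=34): x=14.2000 theta=0.3000
After 2 (thin lens f=50): x=14.2000 theta=0.0160
After 3 (propagate distance d=34): x=14.7440 theta=0.0160
After 4 (thin lens f=17): x=14.7440 theta=-1809/2125 (≈-0.8513)
After 5 (propagate distance d=25): x=-13894/2125 (≈-6.5384) theta=-1809/2125 (≈-0.8513)
After 6 (thin lens f=29): x=-13894/2125 (≈-6.5384) theta=-38567/61625 (≈-0.6258)
After 7 (propagate distance d=35 (to screen)): x=-1752771/61625 (≈-28.4425) theta=-38567/61625 (≈-0.6258)
|theta_initial|=0.3000 |theta_final|=38567/61625 (≈0.6258) -> increased

Answer: yes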